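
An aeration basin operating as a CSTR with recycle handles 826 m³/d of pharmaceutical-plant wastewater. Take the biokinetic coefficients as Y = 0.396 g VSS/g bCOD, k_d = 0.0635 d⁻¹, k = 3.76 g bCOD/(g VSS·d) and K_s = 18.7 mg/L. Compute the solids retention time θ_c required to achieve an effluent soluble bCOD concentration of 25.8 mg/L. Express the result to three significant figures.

θ_c ≈ 1.25 d

From 1/θ_c = Y·k·S/(K_s + S) − k_d: Y·k·S/(K_s+S) = 0.396 × 3.76 × 25.8 / (18.7 + 25.8) = 0.8633 d⁻¹.
Then 1/θ_c = μ − k_d = 0.8633 − 0.0635 = 0.7998 d⁻¹, giving θ_c = 1.250 d.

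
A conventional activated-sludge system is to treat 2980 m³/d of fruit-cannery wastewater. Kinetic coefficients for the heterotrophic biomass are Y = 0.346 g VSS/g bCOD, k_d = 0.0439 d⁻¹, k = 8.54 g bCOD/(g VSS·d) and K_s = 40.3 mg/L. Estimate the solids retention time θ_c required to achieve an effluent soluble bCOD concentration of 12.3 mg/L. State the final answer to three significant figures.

θ_c ≈ 1.55 d

Specific growth rate at S = 12.3 mg/L: μ = YkS/(K_s+S) = 0.346·8.54·12.3/(40.3+12.3) = 0.6910 d⁻¹.
θ_c = 1/(μ − k_d) = 1/(0.6910 − 0.0439) = 1/0.6471 = 1.545 d.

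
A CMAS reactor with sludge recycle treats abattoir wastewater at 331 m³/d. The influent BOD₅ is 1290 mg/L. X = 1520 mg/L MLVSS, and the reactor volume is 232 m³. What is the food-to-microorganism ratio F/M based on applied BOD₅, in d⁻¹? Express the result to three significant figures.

F/M ≈ 1.21 d⁻¹

F/M = Q·S₀ / (V·X) = 331 × 1290 / (232.0 × 1520) = 1.211 g BOD₅·(g VSS·d)⁻¹.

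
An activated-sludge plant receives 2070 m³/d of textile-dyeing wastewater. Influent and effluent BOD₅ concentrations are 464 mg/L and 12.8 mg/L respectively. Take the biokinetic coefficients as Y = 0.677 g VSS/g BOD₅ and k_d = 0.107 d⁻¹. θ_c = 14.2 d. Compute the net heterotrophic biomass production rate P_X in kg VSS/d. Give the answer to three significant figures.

P_X ≈ 251 kg VSS/d

Y_obs = Y / (1 + k_d θ_c) = 0.677 / (1 + 0.107 × 14.2) = 0.677 / 2.519 = 0.2687.
ΔS = 464 − 12.8 = 451.2 mg/L, so the substrate removal rate is 2070 × 451.2/1000 = 934.0 kg BOD₅/d.
So the net sludge growth is P_X = 0.2687 × 934.0 = 251.0 kg VSS/d.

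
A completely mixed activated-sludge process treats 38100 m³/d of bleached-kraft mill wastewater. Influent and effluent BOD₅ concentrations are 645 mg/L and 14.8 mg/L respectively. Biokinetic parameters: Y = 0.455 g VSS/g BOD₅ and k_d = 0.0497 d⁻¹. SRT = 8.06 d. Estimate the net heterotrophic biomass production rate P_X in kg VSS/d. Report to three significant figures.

The observed yield is Y_obs = Y/(1 + k_d·θ_c) = 0.455 / (1 + 0.0497 × 8.06) = 0.455 / 1.401 = 0.3249 g VSS per g BOD₅ removed.
Mass of BOD₅ removed per day: Q(S₀ − S) = 38100 × 630.2 g/m³ = 24011 kg/d.
Net biomass production P_X = Y_obs × Q·(S₀ − S) = 0.3249 × 24011 = 7800 kg VSS/d.

P_X ≈ 7800 kg VSS/d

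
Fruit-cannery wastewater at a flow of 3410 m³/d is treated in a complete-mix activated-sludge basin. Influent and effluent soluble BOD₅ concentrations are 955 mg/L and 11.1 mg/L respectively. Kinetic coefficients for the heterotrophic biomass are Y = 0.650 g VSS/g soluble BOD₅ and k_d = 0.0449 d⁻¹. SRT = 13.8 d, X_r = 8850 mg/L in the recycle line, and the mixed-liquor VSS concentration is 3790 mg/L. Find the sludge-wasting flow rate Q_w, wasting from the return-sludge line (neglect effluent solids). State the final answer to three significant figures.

Rearranging the biomass balance for a CMAS with decay, V = Y·Q·ΔS·θ_c / [X·(1+k_d θ_c)] = 0.650 × 3410 × (955 − 11.1) × 13.8 / [3790 × (1 + 0.0449 × 13.8)] = 2.89×10^7 / 6138 = 4703 m³.
θ_c = V·X/(Q_w·X_r) when wasting from the recycle, so Q_w = V·X/(θ_c·X_r) = 4703 × 3790 / (13.8 × 8850) = 146.0 m³/d.

Q_w ≈ 146 m³/d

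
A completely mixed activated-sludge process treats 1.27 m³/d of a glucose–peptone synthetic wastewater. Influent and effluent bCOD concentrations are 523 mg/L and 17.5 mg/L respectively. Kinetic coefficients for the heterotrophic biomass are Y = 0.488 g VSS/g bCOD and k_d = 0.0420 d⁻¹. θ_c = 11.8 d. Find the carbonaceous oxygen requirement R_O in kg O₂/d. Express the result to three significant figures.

Y_obs = Y / (1 + k_d θ_c) = 0.488 / (1 + 0.0420 × 11.8) = 0.488 / 1.496 = 0.3263.
ΔS = 523 − 17.5 = 505.5 mg/L, so the substrate removal rate is 1.27 × 505.5/1000 = 0.6420 kg bCOD/d.
Net sludge production P_X = 0.3263 × 0.6420 = 0.2095 kg VSS/d.
R_O = Q·(S₀ − S) − 1.42·P_X = 0.6420 − 1.42 × 0.2095 = 0.3445 kg O₂/d.

R_O ≈ 0.345 kg O₂/d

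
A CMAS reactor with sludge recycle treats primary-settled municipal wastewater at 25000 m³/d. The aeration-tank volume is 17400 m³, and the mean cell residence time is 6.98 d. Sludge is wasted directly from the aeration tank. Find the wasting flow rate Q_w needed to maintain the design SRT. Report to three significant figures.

Q_w ≈ 2490 m³/d

With mixed-liquor wasting, θ_c = V/Q_w, so Q_w = V/θ_c = 17400/6.98 = 2493 m³/d.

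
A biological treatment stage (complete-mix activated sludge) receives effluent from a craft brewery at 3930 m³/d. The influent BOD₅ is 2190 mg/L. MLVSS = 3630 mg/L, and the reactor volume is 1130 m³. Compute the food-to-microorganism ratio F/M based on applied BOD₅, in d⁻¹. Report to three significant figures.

F/M ≈ 2.10 d⁻¹

F/M = Q·S₀ / (V·X) = 3930 × 2190 / (1130 × 3630) = 2.098 g BOD₅·(g VSS·d)⁻¹.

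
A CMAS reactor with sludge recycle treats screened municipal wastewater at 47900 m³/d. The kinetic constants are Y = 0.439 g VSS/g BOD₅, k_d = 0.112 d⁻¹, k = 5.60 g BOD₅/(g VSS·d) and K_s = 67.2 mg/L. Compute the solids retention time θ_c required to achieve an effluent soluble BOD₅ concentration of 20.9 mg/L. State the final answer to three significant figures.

At the target effluent, Y k S/(K_s+S) = 0.439×5.60×20.9/88.10 = 0.5832 d⁻¹.
Then 1/θ_c = μ − k_d = 0.5832 − 0.112 = 0.4712 d⁻¹, giving θ_c = 2.122 d.

θ_c ≈ 2.12 d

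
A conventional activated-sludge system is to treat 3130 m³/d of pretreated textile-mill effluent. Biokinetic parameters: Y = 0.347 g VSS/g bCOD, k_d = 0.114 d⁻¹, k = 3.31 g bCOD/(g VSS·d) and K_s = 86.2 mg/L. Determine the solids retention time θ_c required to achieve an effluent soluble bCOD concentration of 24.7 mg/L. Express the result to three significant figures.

θ_c ≈ 7.05 d

At the target effluent, Y k S/(K_s+S) = 0.347×3.31×24.7/110.9 = 0.2558 d⁻¹.
θ_c = 1/(μ − k_d) = 1/(0.2558 − 0.114) = 1/0.1418 = 7.052 d.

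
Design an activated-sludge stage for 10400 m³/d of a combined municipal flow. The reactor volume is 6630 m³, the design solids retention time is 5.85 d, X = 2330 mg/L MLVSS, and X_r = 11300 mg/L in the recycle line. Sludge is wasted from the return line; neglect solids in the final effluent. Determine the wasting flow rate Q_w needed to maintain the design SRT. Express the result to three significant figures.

Q_w ≈ 234 m³/d

θ_c = V·X/(Q_w·X_r) when wasting from the recycle, so Q_w = V·X/(θ_c·X_r) = 6630 × 2330 / (5.85 × 11300) = 233.7 m³/d.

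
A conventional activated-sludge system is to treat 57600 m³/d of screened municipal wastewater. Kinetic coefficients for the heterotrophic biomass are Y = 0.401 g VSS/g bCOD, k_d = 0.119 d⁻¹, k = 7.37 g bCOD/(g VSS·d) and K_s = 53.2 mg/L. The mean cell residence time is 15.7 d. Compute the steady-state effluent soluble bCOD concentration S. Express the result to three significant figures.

S ≈ 3.51 mg/L

Effluent substrate depends only on kinetics and SRT: S = K_s(1 + k_d θ_c) / [θ_c(Yk − k_d) − 1] = 53.2 × (1 + 0.119 × 15.7) / [15.7 × (0.401 × 7.37 − 0.119) − 1] = 152.6 / 43.53 = 3.505 mg/L.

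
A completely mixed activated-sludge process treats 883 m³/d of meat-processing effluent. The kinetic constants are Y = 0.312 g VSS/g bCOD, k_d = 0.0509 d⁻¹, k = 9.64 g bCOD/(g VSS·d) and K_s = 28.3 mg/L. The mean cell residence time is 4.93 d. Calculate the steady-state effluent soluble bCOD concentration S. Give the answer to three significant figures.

S ≈ 2.61 mg/L

For a completely mixed reactor with recycle the Lawrence–McCarty relation gives S = K_s·(1 + k_d·θ_c) / [θ_c·(Y·k − k_d) − 1] = 28.3 × (1 + 0.0509 × 4.93) / [4.93 × (0.312 × 9.64 − 0.0509) − 1] = 35.40 / 13.58 = 2.607 mg/L.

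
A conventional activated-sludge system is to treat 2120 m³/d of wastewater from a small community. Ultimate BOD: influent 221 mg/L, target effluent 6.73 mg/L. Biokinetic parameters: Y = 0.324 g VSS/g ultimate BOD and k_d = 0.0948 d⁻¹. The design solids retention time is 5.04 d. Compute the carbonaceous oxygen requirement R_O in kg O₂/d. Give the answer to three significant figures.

R_O ≈ 313 kg O₂/d

Correct the yield for decay: Y_obs = Y/(1 + k_d θ_c) = 0.324 / (1 + 0.0948 × 5.04) = 0.324 / 1.478 = 0.2192.
ΔS = 221 − 6.73 = 214.3 mg/L, so the substrate removal rate is 2120 × 214.3/1000 = 454.3 kg ultimate BOD/d.
Net sludge production P_X = 0.2192 × 454.3 = 99.59 kg VSS/d.
R_O = Q·ΔS − 1.42 P_X = 454.3 − 141.4 = 312.8 kg O₂/d.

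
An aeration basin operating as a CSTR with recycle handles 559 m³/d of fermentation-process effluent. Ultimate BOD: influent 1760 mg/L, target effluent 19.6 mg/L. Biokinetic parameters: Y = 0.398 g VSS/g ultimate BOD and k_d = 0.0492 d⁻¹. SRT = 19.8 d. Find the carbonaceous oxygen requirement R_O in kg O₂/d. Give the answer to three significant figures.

The observed yield is Y_obs = Y/(1 + k_d·θ_c) = 0.398 / (1 + 0.0492 × 19.8) = 0.398 / 1.974 = 0.2016 g VSS per g ultimate BOD removed.
Mass of ultimate BOD removed per day: Q(S₀ − S) = 559 × 1740 g/m³ = 972.9 kg/d.
P_X = Y_obs·Q·(S₀ − S) = 0.2016 × 972.9 = 196.1 kg VSS/d.
Carbonaceous O₂ demand = substrate oxidised − cell-mass equivalent = 972.9 − 1.42 × 196.1 = 694.4 kg O₂/d.

R_O ≈ 694 kg O₂/d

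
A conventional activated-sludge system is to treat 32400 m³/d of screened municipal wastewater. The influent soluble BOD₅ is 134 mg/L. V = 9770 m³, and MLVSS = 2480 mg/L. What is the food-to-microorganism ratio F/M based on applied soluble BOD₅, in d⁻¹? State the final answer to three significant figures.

F/M ≈ 0.179 d⁻¹

F/M = applied load / biomass = Q·S₀/(V·X) = 32400 × 134 / (9770 × 2480) = 0.1792 d⁻¹.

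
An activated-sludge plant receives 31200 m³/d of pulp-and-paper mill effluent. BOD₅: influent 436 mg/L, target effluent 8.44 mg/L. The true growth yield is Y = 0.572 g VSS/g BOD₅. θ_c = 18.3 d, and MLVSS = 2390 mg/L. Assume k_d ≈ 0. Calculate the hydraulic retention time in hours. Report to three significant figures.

With k_d = 0 the design equation reduces to V = Y Q (S₀−S) θ_c / X = 0.572 × 31200 × (436 − 8.44) × 18.3 / 2390 = 58425 m³.
τ = V/Q = 58425/31200 = 1.873 d, or 44.94 h.

τ ≈ 44.9 h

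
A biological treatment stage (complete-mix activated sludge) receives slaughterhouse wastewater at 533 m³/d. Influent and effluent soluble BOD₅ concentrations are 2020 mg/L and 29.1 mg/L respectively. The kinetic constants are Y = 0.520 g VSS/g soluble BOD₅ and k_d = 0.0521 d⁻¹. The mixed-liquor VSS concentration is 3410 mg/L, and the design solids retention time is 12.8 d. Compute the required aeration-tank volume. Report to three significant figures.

Rearranging the biomass balance for a CMAS with decay, V = Y·Q·ΔS·θ_c / [X·(1+k_d θ_c)] = 0.520 × 533 × (2020 − 29.1) × 12.8 / [3410 × (1 + 0.0521 × 12.8)] = 7.06×10^6 / 5684 = 1243 m³.

V ≈ 1240 m³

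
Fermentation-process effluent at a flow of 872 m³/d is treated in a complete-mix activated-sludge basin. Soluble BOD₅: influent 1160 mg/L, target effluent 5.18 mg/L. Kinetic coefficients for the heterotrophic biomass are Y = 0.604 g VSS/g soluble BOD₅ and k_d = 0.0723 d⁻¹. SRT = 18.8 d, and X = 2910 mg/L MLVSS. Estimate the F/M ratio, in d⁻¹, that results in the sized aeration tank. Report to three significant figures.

F/M ≈ 0.209 d⁻¹

Rearranging the biomass balance for a CMAS with decay, V = Y·Q·ΔS·θ_c / [X·(1+k_d θ_c)] = 0.604 × 872 × (1160 − 5.18) × 18.8 / [2910 × (1 + 0.0723 × 18.8)] = 1.14×10^7 / 6865 = 1666 m³.
Food-to-microorganism ratio F/M = Q S₀ / (V X) = 872 × 1160 / (1666 × 2910) = 0.2087 d⁻¹.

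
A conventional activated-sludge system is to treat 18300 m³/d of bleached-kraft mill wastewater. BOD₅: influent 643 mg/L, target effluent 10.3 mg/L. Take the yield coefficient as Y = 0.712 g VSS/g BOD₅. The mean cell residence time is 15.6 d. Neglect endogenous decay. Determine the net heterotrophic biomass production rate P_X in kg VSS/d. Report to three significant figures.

Since k_d ≈ 0, Y_obs = Y = 0.712 g VSS/g BOD₅.
Substrate removed = Q·(S₀ − S) = 18300 m³/d × (643 − 10.3) g/m³ = 1.16×10^7 g/d = 11578 kg/d.
P_X = Y_obs · Q(S₀ − S) = 0.7120 × 11578 = 8244 kg VSS/d.

P_X ≈ 8240 kg VSS/d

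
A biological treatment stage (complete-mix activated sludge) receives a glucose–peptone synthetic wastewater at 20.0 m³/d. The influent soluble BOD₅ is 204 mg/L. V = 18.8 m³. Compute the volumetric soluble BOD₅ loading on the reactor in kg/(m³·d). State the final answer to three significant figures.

L_v ≈ 0.217 kg soluble BOD₅/(m³·d)

Applied soluble BOD₅ load per unit volume = Q·S₀/V = (20.0 × 204/1000)/18.80 = 0.2170 kg soluble BOD₅·m⁻³·d⁻¹.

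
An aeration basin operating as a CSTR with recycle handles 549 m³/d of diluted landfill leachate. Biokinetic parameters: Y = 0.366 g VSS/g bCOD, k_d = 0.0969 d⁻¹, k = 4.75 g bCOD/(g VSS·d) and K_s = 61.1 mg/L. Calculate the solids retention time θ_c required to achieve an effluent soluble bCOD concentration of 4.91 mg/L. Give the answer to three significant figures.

θ_c ≈ 30.9 d

Specific growth rate at S = 4.91 mg/L: μ = YkS/(K_s+S) = 0.366·4.75·4.91/(61.1+4.91) = 0.1293 d⁻¹.
1/θ_c = 0.1293 − 0.0969 = 0.03241 d⁻¹, so θ_c = 30.85 d.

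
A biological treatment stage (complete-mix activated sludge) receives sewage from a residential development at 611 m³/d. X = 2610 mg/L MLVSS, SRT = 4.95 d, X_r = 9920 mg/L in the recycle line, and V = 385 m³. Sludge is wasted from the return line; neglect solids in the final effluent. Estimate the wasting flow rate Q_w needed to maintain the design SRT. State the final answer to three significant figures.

Q_w ≈ 20.5 m³/d

Q_w = (V·X)/(θ_c X_r) = 385.0 × 2610 / (4.95 × 9920) = 20.46 m³/d.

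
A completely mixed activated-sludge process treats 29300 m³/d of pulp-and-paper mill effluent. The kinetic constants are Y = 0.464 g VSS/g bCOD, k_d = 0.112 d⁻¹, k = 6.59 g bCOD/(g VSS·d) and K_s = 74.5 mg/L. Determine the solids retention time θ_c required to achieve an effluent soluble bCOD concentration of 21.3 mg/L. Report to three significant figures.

θ_c ≈ 1.76 d

From 1/θ_c = Y·k·S/(K_s + S) − k_d: Y·k·S/(K_s+S) = 0.464 × 6.59 × 21.3 / (74.5 + 21.3) = 0.6799 d⁻¹.
Then 1/θ_c = μ − k_d = 0.6799 − 0.112 = 0.5679 d⁻¹, giving θ_c = 1.761 d.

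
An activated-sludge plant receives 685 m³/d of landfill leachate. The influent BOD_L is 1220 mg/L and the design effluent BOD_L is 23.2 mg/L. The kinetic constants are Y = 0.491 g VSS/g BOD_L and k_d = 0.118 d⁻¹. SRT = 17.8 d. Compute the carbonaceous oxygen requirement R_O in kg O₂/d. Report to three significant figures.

The observed yield is Y_obs = Y/(1 + k_d·θ_c) = 0.491 / (1 + 0.118 × 17.8) = 0.491 / 3.100 = 0.1584 g VSS per g BOD_L removed.
Substrate removed = Q·(S₀ − S) = 685 m³/d × (1220 − 23.2) g/m³ = 8.2×10^5 g/d = 819.8 kg/d.
Biomass synthesised: P_X = Y_obs × 819.8 = 129.8 kg VSS/d.
R_O = Q·(S₀ − S) − 1.42·P_X = 819.8 − 1.42 × 129.8 = 635.4 kg O₂/d.

R_O ≈ 635 kg O₂/d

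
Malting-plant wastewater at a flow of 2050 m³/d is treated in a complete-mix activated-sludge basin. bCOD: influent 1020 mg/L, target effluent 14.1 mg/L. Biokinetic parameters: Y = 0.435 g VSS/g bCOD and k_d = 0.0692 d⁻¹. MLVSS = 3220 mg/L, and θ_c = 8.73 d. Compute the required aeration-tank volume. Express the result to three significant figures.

Steady-state biomass mass balance: V·X·(1 + k_d·θ_c) = Y·Q·(S₀ − S)·θ_c, so V = 0.435 × 2050 × (1020 − 14.1) × 8.73 / [3220 × (1 + 0.0692 × 8.73)] = 7.83×10^6 / 5165 = 1516 m³.

V ≈ 1520 m³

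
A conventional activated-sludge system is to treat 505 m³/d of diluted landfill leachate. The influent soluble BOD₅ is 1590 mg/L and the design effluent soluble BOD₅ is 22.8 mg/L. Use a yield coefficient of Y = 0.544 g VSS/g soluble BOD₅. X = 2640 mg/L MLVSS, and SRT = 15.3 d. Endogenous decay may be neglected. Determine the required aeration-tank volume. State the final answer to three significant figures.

V·X = Y·Q·ΔS·θ_c gives V = 0.544 × 505 × (1590 − 22.8) × 15.3 / 2640 = 2495 m³.

V ≈ 2500 m³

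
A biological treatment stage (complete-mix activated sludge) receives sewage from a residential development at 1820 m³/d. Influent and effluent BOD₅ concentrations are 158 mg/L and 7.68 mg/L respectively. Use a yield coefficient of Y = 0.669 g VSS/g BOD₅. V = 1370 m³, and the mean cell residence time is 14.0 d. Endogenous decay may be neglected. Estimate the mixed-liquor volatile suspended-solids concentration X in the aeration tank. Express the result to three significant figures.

X ≈ 1870 mg/L

From V·X = Y·Q·(S₀ − S)·θ_c (decay neglected): X = 0.669 × 1820 × (158 − 7.68) × 14.0 / 1370 = 1870 mg/L.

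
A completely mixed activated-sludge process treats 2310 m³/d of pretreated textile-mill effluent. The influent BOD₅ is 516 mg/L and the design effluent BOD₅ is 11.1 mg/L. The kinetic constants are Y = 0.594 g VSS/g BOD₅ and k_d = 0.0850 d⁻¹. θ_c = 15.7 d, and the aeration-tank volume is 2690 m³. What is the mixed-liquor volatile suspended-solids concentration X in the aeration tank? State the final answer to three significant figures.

X ≈ 1730 mg/L

From V·X·(1 + k_d·θ_c) = Y·Q·(S₀ − S)·θ_c: X = 0.594 × 2310 × (516 − 11.1) × 15.7 / [2690 × (1 + 0.0850 × 15.7)] = 1732 mg/L.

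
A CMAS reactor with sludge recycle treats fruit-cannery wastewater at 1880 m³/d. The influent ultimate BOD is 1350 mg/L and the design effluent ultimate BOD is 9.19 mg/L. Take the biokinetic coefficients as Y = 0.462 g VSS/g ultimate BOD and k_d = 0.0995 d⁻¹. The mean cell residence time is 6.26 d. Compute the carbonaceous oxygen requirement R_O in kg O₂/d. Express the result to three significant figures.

R_O ≈ 1500 kg O₂/d

Y_obs = Y / (1 + k_d θ_c) = 0.462 / (1 + 0.0995 × 6.26) = 0.462 / 1.623 = 0.2847.
ΔS = 1350 − 9.19 = 1341 mg/L, so the substrate removal rate is 1880 × 1341/1000 = 2521 kg ultimate BOD/d.
Biomass synthesised: P_X = Y_obs × 2521 = 717.6 kg VSS/d.
R_O = Q·(S₀ − S) − 1.42·P_X = 2521 − 1.42 × 717.6 = 1502 kg O₂/d.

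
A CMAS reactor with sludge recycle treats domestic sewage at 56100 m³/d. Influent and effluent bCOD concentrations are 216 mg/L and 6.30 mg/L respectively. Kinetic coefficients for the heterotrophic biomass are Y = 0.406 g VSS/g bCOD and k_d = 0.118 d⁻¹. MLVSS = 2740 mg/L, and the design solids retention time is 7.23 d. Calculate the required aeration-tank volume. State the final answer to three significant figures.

V ≈ 6800 m³

Steady-state biomass mass balance: V·X·(1 + k_d·θ_c) = Y·Q·(S₀ − S)·θ_c, so V = 0.406 × 56100 × (216 − 6.30) × 7.23 / [2740 × (1 + 0.118 × 7.23)] = 3.45×10^7 / 5078 = 6801 m³.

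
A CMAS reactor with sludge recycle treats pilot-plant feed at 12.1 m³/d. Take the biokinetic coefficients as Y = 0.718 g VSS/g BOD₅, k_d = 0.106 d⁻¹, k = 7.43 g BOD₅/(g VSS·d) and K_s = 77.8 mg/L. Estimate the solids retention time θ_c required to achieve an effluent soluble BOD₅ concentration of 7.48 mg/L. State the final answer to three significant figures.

θ_c ≈ 2.76 d

Specific growth rate at S = 7.48 mg/L: μ = YkS/(K_s+S) = 0.718·7.43·7.48/(77.8+7.48) = 0.4679 d⁻¹.
1/θ_c = 0.4679 − 0.106 = 0.3619 d⁻¹, so θ_c = 2.763 d.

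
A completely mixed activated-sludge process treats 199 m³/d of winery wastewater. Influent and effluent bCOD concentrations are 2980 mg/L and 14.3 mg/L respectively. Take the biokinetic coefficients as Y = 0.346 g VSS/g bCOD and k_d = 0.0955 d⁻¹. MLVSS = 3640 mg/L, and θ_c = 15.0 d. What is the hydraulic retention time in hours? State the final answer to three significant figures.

τ ≈ 41.7 h

Steady-state biomass mass balance: V·X·(1 + k_d·θ_c) = Y·Q·(S₀ − S)·θ_c, so V = 0.346 × 199 × (2980 − 14.3) × 15.0 / [3640 × (1 + 0.0955 × 15.0)] = 3.06×10^6 / 8854 = 345.9 m³.
HRT = V/Q = 345.9 m³ / 199 m³·d⁻¹ = 1.738 d × 24 = 41.72 h.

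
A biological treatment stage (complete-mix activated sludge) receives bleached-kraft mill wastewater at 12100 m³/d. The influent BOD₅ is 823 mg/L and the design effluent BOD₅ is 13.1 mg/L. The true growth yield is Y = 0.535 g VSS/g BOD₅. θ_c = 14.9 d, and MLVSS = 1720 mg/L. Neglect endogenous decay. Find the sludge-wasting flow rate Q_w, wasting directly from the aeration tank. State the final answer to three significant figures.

With k_d = 0 the design equation reduces to V = Y Q (S₀−S) θ_c / X = 0.535 × 12100 × (823 − 13.1) × 14.9 / 1720 = 45418 m³.
With mixed-liquor wasting, θ_c = V/Q_w, so Q_w = V/θ_c = 45418/14.9 = 3048 m³/d.

Q_w ≈ 3050 m³/d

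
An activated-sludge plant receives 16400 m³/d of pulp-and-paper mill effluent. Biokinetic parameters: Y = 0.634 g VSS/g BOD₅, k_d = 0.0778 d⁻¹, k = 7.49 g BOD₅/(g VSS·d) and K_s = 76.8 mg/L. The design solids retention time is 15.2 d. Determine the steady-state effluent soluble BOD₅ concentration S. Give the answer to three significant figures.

S ≈ 2.39 mg/L

From the Monod/SRT balance for a CMAS, S = K_s·(1+k_d θ_c)/[θ_c·(Y k − k_d) − 1] = 76.8 × (1 + 0.0778 × 15.2) / [15.2 × (0.634 × 7.49 − 0.0778) − 1] = 167.6 / 70.00 = 2.395 mg/L.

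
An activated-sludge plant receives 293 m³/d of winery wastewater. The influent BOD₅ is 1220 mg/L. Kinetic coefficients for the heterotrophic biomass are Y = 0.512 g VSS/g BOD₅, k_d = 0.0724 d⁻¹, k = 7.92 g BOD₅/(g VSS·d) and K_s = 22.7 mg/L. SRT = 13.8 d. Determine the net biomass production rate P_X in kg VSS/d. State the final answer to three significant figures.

P_X ≈ 91.5 kg VSS/d

Effluent substrate depends only on kinetics and SRT: S = K_s(1 + k_d θ_c) / [θ_c(Yk − k_d) − 1] = 22.7 × (1 + 0.0724 × 13.8) / [13.8 × (0.512 × 7.92 − 0.0724) − 1] = 45.38 / 53.96 = 0.8410 mg/L.
Correct the yield for decay: Y_obs = Y/(1 + k_d θ_c) = 0.512 / (1 + 0.0724 × 13.8) = 0.512 / 1.999 = 0.2561.
Substrate removed = Q·(S₀ − S) = 293 m³/d × (1220 − 0.841) g/m³ = 3.57×10^5 g/d = 357.2 kg/d.
Biomass produced: P_X = Y_obs·Q·ΔS = 0.2561 × 357.2 ≈ 91.49 kg VSS/d.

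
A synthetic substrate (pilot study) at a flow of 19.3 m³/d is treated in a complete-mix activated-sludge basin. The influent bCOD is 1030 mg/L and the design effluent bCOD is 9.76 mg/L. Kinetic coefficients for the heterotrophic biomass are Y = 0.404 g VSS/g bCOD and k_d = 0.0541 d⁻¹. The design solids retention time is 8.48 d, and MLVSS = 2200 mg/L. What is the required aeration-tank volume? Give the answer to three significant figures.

Steady-state biomass mass balance: V·X·(1 + k_d·θ_c) = Y·Q·(S₀ − S)·θ_c, so V = 0.404 × 19.3 × (1030 − 9.76) × 8.48 / [2200 × (1 + 0.0541 × 8.48)] = 6.75×10^4 / 3209 = 21.02 m³.

V ≈ 21.0 m³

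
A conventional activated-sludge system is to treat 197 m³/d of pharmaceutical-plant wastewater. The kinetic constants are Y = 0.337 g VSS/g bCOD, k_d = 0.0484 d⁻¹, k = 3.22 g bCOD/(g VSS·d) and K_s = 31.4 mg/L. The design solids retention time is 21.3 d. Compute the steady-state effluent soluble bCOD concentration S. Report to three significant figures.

For a completely mixed reactor with recycle the Lawrence–McCarty relation gives S = K_s·(1 + k_d·θ_c) / [θ_c·(Y·k − k_d) − 1] = 31.4 × (1 + 0.0484 × 21.3) / [21.3 × (0.337 × 3.22 − 0.0484) − 1] = 63.77 / 21.08 = 3.025 mg/L.

S ≈ 3.02 mg/L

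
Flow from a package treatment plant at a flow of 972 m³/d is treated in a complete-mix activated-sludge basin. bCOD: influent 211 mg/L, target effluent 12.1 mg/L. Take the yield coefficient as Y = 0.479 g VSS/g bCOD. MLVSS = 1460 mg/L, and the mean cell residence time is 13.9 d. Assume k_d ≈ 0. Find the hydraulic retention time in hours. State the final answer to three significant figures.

τ ≈ 21.8 h

Biomass mass balance (decay neglected): V·X = Y·Q·(S₀ − S)·θ_c, so V = 0.479 × 972 × (211 − 12.1) × 13.9 / 1460 = 881.7 m³.
τ = V/Q = 881.7/972 = 0.9071 d, or 21.77 h.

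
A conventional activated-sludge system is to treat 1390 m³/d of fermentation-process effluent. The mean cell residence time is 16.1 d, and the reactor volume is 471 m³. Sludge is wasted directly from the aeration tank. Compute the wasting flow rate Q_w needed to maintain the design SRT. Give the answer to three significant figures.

With mixed-liquor wasting, θ_c = V/Q_w, so Q_w = V/θ_c = 471.0/16.1 = 29.25 m³/d.

Q_w ≈ 29.3 m³/d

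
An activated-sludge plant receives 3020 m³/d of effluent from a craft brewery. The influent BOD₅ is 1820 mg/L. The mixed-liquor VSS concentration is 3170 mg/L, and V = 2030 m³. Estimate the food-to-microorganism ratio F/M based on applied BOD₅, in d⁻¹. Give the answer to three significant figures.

F/M = Q·S₀ / (V·X) = 3020 × 1820 / (2030 × 3170) = 0.8541 g BOD₅·(g VSS·d)⁻¹.

F/M ≈ 0.854 d⁻¹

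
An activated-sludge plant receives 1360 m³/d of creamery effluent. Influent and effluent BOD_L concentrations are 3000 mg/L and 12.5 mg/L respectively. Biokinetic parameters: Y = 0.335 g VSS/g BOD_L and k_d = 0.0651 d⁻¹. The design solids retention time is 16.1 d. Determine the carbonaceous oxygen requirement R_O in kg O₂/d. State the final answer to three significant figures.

The observed yield is Y_obs = Y/(1 + k_d·θ_c) = 0.335 / (1 + 0.0651 × 16.1) = 0.335 / 2.048 = 0.1636 g VSS per g BOD_L removed.
Q·(S₀ − S) = 1360 × (3000 − 12.5) × 10⁻³ = 4063 kg/d removed.
Biomass synthesised: P_X = Y_obs × 4063 = 664.6 kg VSS/d.
Carbonaceous O₂ demand = substrate oxidised − cell-mass equivalent = 4063 − 1.42 × 664.6 = 3119 kg O₂/d.

R_O ≈ 3120 kg O₂/d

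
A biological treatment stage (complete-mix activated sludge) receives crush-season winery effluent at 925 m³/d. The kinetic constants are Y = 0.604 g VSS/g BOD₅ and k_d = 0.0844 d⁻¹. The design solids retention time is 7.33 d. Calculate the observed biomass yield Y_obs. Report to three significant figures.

Correct the yield for decay: Y_obs = Y/(1 + k_d θ_c) = 0.604 / (1 + 0.0844 × 7.33) = 0.604 / 1.619 = 0.3732.

Y_obs ≈ 0.373 g VSS/g BOD₅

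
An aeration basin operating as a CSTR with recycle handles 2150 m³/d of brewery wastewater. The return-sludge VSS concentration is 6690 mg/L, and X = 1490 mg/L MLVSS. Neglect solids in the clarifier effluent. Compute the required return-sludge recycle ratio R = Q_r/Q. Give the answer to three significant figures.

R ≈ 0.287

R = Q_r/Q = X/(X_r − X) = 1490 / (6690 − 1490) = 0.2865.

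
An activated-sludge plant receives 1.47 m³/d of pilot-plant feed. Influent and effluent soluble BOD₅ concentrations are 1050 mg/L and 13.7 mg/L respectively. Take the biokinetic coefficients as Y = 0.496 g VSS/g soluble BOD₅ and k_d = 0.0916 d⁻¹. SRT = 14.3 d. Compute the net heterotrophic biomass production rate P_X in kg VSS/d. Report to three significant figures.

Correct the yield for decay: Y_obs = Y/(1 + k_d θ_c) = 0.496 / (1 + 0.0916 × 14.3) = 0.496 / 2.310 = 0.2147.
Substrate removed = Q·(S₀ − S) = 1.47 m³/d × (1050 − 13.7) g/m³ = 1.52×10^3 g/d = 1.523 kg/d.
So the net sludge growth is P_X = 0.2147 × 1.523 = 0.3271 kg VSS/d.

P_X ≈ 0.327 kg VSS/d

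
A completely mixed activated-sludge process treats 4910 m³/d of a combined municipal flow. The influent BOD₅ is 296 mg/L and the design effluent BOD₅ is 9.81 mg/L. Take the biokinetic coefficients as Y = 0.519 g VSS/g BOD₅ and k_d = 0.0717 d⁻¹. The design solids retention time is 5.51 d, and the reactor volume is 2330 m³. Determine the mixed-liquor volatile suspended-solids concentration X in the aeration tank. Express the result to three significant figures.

From V·X·(1 + k_d·θ_c) = Y·Q·(S₀ − S)·θ_c: X = 0.519 × 4910 × (296 − 9.81) × 5.51 / [2330 × (1 + 0.0717 × 5.51)] = 1236 mg/L.

X ≈ 1240 mg/L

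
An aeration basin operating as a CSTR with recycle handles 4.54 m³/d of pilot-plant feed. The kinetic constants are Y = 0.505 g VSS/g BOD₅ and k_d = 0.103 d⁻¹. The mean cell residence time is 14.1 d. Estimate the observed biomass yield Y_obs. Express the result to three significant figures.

Y_obs ≈ 0.206 g VSS/g BOD₅

Y_obs = Y / (1 + k_d θ_c) = 0.505 / (1 + 0.103 × 14.1) = 0.505 / 2.452 = 0.2059.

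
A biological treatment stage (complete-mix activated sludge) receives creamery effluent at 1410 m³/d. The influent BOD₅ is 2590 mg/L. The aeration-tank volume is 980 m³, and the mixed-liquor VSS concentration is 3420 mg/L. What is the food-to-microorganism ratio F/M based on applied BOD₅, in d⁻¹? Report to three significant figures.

Food-to-microorganism ratio F/M = Q S₀ / (V X) = 1410 × 2590 / (980.0 × 3420) = 1.090 d⁻¹.

F/M ≈ 1.09 d⁻¹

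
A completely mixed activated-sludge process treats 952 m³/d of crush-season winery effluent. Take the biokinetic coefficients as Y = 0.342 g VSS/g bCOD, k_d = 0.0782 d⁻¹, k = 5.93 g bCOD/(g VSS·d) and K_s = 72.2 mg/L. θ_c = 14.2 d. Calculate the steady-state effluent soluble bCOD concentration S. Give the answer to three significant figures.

For a completely mixed reactor with recycle the Lawrence–McCarty relation gives S = K_s·(1 + k_d·θ_c) / [θ_c·(Y·k − k_d) − 1] = 72.2 × (1 + 0.0782 × 14.2) / [14.2 × (0.342 × 5.93 − 0.0782) − 1] = 152.4 / 26.69 = 5.709 mg/L.

S ≈ 5.71 mg/L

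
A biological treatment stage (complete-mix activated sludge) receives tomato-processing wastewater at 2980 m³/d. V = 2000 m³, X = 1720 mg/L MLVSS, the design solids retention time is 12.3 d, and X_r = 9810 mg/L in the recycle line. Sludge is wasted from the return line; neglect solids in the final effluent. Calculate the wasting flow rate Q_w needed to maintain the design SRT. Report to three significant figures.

Q_w ≈ 28.5 m³/d

Wasting from the return line (neglecting effluent solids): Q_w = V·X / (θ_c·X_r) = 2000 × 1720 / (12.3 × 9810) = 28.51 m³/d.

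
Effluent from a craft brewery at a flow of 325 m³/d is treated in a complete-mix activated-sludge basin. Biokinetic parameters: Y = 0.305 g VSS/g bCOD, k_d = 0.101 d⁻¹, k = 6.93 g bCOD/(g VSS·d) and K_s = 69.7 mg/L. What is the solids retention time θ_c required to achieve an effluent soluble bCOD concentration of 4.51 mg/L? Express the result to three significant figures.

From 1/θ_c = Y·k·S/(K_s + S) − k_d: Y·k·S/(K_s+S) = 0.305 × 6.93 × 4.51 / (69.7 + 4.51) = 0.1285 d⁻¹.
1/θ_c = 0.1285 − 0.101 = 0.02745 d⁻¹, so θ_c = 36.42 d.

θ_c ≈ 36.4 d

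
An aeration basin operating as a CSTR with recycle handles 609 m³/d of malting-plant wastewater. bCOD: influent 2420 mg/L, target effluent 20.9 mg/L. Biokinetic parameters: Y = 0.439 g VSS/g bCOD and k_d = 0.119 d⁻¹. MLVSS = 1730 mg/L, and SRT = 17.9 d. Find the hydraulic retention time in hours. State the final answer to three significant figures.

τ ≈ 83.6 h

From the SRT design equation V = Y Q (S₀−S) θ_c / [X (1 + k_d θ_c)] = 0.439 × 609 × (2420 − 20.9) × 17.9 / [1730 × (1 + 0.119 × 17.9)] = 1.15×10^7 / 5415 = 2120 m³.
τ = V/Q = 2120/609 = 3.481 d, or 83.56 h.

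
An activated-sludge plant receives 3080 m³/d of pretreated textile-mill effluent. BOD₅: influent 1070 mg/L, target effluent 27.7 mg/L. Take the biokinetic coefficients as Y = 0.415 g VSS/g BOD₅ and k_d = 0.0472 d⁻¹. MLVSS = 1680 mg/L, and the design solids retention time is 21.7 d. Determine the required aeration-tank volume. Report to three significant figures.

V ≈ 8500 m³

Rearranging the biomass balance for a CMAS with decay, V = Y·Q·ΔS·θ_c / [X·(1+k_d θ_c)] = 0.415 × 3080 × (1070 − 27.7) × 21.7 / [1680 × (1 + 0.0472 × 21.7)] = 2.89×10^7 / 3401 = 8501 m³.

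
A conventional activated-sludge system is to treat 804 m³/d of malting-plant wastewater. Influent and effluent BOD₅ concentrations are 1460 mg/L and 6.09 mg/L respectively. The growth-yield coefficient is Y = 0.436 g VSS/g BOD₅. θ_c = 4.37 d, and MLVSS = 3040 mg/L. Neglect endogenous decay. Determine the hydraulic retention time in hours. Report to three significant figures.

V·X = Y·Q·ΔS·θ_c gives V = 0.436 × 804 × (1460 − 6.09) × 4.37 / 3040 = 732.6 m³.
HRT = V/Q = 732.6 m³ / 804 m³·d⁻¹ = 0.9112 d × 24 = 21.87 h.

τ ≈ 21.9 h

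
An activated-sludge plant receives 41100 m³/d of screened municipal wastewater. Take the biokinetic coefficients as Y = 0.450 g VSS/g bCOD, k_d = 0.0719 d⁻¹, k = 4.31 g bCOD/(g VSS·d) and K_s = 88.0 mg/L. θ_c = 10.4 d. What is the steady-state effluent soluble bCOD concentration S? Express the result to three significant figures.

S ≈ 8.35 mg/L

For a completely mixed reactor with recycle the Lawrence–McCarty relation gives S = K_s·(1 + k_d·θ_c) / [θ_c·(Y·k − k_d) − 1] = 88.0 × (1 + 0.0719 × 10.4) / [10.4 × (0.450 × 4.31 − 0.0719) − 1] = 153.8 / 18.42 = 8.348 mg/L.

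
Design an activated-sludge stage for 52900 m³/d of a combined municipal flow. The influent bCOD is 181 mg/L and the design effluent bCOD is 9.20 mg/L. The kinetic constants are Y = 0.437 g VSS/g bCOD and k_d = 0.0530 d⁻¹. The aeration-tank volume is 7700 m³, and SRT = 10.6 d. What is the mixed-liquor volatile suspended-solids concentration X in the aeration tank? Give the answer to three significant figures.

X ≈ 3500 mg/L

X = Y·Q·ΔS·θ_c / [V·(1 + k_d θ_c)] = 0.437 × 52900 × (181 − 9.20) × 10.6 / [7700 × (1 + 0.0530 × 10.6)] = 3501 mg/L.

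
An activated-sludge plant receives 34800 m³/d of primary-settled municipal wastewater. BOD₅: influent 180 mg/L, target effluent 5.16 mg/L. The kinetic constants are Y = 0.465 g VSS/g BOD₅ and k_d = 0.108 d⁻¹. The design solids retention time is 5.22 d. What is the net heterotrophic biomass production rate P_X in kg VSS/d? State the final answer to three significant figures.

P_X ≈ 1810 kg VSS/d

Observed yield with endogenous decay: Y_obs = Y / (1 + k_d·θ_c) = 0.465 / (1 + 0.108 × 5.22) = 0.465 / 1.564 = 0.2974 g VSS/g BOD₅.
Q·(S₀ − S) = 34800 × (180 − 5.16) × 10⁻³ = 6084 kg/d removed.
P_X = Y_obs · Q(S₀ − S) = 0.2974 × 6084 = 1809 kg VSS/d.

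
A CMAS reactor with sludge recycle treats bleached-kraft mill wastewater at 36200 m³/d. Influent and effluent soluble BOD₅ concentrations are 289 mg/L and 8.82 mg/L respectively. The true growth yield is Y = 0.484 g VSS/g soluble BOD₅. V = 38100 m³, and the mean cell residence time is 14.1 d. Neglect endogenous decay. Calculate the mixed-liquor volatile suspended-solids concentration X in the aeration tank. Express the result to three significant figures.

From V·X = Y·Q·(S₀ − S)·θ_c (decay neglected): X = 0.484 × 36200 × (289 − 8.82) × 14.1 / 38100 = 1817 mg/L.

X ≈ 1820 mg/L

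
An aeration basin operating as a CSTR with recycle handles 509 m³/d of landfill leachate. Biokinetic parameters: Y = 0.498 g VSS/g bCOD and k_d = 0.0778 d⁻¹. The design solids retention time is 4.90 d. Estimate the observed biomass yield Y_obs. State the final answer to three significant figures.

Y_obs ≈ 0.361 g VSS/g bCOD

Y_obs = Y / (1 + k_d θ_c) = 0.498 / (1 + 0.0778 × 4.90) = 0.498 / 1.381 = 0.3606.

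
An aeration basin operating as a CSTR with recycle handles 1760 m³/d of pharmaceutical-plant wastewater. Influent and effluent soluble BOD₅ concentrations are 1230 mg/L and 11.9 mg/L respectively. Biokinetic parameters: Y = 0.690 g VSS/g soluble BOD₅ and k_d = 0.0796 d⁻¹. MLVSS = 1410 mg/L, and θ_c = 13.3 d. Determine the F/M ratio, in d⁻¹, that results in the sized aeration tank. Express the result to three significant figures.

F/M ≈ 0.227 d⁻¹

From the SRT design equation V = Y Q (S₀−S) θ_c / [X (1 + k_d θ_c)] = 0.690 × 1760 × (1230 − 11.9) × 13.3 / [1410 × (1 + 0.0796 × 13.3)] = 1.97×10^7 / 2903 = 6778 m³.
F/M = Q·S₀ / (V·X) = 1760 × 1230 / (6778 × 1410) = 0.2265 g soluble BOD₅·(g VSS·d)⁻¹.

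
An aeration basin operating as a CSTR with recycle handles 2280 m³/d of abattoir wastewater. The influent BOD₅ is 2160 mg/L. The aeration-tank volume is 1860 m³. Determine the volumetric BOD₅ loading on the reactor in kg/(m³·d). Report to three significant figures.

L_v ≈ 2.65 kg BOD₅/(m³·d)

Applied BOD₅ load per unit volume = Q·S₀/V = (2280 × 2160/1000)/1860 = 2.648 kg BOD₅·m⁻³·d⁻¹.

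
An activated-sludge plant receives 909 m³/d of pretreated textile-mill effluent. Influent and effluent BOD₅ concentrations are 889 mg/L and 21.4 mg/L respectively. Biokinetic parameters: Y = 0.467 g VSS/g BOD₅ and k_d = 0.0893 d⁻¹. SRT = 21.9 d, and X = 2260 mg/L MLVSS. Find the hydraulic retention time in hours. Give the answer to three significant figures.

Rearranging the biomass balance for a CMAS with decay, V = Y·Q·ΔS·θ_c / [X·(1+k_d θ_c)] = 0.467 × 909 × (889 − 21.4) × 21.9 / [2260 × (1 + 0.0893 × 21.9)] = 8.07×10^6 / 6680 = 1207 m³.
τ = V/Q = 1207/909 = 1.328 d, or 31.88 h.

τ ≈ 31.9 h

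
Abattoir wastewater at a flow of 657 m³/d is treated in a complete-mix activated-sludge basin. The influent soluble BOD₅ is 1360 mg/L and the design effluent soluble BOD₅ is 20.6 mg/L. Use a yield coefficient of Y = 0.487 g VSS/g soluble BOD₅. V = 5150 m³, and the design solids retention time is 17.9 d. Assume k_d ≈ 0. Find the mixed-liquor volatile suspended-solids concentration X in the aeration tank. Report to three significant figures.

X ≈ 1490 mg/L

From V·X = Y·Q·(S₀ − S)·θ_c (decay neglected): X = 0.487 × 657 × (1360 − 20.6) × 17.9 / 5150 = 1490 mg/L.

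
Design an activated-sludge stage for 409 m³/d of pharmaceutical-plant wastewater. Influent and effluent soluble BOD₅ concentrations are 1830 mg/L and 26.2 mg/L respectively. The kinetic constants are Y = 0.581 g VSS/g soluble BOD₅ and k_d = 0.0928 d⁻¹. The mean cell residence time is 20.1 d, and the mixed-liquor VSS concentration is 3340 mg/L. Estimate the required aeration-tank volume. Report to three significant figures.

From the SRT design equation V = Y Q (S₀−S) θ_c / [X (1 + k_d θ_c)] = 0.581 × 409 × (1830 − 26.2) × 20.1 / [3340 × (1 + 0.0928 × 20.1)] = 8.62×10^6 / 9570 = 900.3 m³.

V ≈ 900 m³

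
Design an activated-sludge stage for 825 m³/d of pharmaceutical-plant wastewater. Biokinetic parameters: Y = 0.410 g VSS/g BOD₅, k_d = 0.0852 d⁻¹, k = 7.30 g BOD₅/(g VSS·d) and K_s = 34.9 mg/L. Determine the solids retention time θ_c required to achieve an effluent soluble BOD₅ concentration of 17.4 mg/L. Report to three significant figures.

From 1/θ_c = Y·k·S/(K_s + S) − k_d: Y·k·S/(K_s+S) = 0.410 × 7.30 × 17.4 / (34.9 + 17.4) = 0.9958 d⁻¹.
Then 1/θ_c = μ − k_d = 0.9958 − 0.0852 = 0.9106 d⁻¹, giving θ_c = 1.098 d.

θ_c ≈ 1.10 d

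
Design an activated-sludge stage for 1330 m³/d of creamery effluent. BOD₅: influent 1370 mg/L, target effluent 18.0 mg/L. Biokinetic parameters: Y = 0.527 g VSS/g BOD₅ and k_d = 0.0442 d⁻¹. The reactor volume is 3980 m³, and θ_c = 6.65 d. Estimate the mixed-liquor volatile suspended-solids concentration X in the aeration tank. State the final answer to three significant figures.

X ≈ 1220 mg/L

Solving the biomass balance for X: X = Y Q (S₀−S) θ_c / [V (1+k_d θ_c)] = 0.527 × 1330 × (1370 − 18.0) × 6.65 / [3980 × (1 + 0.0442 × 6.65)] = 1224 mg/L.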